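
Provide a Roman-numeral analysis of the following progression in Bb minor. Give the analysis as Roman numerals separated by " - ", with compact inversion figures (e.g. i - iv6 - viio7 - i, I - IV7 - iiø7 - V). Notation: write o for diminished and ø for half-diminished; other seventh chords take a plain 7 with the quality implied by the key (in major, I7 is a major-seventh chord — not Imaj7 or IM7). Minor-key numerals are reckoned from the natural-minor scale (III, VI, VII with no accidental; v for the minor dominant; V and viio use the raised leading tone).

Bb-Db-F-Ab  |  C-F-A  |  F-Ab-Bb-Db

i7 - V64 - i43

Bb-Db-F-Ab has root Bb, degree 1 in Bb minor, so i7.
C-F-A: major triad on F = scale degree 5 → V64.
F-Ab-Bb-Db: root Bb is the tonic; minor seventh chord there is i43.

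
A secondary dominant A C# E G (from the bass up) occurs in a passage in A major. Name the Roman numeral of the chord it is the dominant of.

IV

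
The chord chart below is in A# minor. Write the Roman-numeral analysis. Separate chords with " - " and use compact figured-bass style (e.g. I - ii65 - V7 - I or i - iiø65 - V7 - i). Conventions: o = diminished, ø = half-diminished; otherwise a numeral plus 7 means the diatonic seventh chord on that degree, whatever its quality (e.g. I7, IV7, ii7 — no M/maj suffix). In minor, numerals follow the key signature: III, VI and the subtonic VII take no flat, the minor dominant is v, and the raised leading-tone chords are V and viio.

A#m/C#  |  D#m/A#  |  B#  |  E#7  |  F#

i6 - iv64 - V/V - V7 - VI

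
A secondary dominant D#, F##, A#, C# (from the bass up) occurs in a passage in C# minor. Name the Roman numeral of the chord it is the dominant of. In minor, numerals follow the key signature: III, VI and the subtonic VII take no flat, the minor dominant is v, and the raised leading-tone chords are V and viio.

The chord is a dominant seventh chord on D#.
A dominant resolves down a perfect fifth: D# → G#. In C# minor, G# is scale degree 5, i.e. V.

V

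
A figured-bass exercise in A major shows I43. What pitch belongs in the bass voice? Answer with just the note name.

E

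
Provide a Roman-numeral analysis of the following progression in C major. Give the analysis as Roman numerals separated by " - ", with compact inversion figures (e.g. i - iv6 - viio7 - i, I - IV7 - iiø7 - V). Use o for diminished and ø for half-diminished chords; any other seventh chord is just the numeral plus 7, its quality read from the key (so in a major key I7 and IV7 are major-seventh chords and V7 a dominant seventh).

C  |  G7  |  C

I - V7 - I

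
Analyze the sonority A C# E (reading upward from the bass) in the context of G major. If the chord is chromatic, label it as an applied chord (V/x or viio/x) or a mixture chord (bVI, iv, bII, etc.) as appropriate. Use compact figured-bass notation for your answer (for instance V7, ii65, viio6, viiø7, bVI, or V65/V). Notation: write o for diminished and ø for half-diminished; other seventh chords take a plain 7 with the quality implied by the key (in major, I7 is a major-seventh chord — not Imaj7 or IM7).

V/V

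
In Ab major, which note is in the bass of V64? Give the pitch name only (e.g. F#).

Bb

V in Ab major has root Eb; the chord is Eb-G-Bb.
The figure 64 means second inversion — the fifth is in the bass.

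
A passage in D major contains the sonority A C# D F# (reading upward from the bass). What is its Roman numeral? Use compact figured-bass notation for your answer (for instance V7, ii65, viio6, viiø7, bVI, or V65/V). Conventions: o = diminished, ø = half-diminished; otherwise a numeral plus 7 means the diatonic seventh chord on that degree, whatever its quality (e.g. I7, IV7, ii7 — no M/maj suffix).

I43

The pitches D-F#-A-C# form a major seventh chord rooted on D.
D is scale degree 1 in D major, and a major seventh chord on that degree is written I7.
With A in the bass the chord is in second inversion, so the figured bass is 43.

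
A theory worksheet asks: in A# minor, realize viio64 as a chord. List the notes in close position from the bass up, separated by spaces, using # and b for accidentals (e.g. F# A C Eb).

In A# minor, the leading-tone chord is built on the raised seventh degree, G##.
Stacking thirds from G## gives G##-B#-D#.
With the 64 figure the chord is in second inversion; from the bass D# upward in close position it reads D#-G##-B#.

D# G## B#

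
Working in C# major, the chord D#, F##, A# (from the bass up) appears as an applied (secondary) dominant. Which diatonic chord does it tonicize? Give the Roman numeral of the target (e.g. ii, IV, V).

The chord is a major triad on D#.
A dominant resolves down a perfect fifth: D# → G#. In C# major, G# is scale degree 5, i.e. V.

V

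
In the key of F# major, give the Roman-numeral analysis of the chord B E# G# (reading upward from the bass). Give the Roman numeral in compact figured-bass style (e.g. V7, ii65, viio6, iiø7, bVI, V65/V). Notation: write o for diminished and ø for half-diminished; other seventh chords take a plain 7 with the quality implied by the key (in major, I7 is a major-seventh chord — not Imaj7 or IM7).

viio64

The pitches E#-G#-B form a diminished triad rooted on E#.
In F# major, E# is the leading tone; the diatonic diminished triad there is viio.
With B in the bass the chord is in second inversion, so the figured bass is 64.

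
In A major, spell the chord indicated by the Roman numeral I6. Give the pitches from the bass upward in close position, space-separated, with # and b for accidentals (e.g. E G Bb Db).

The numeral's case and figure indicate a major triad. In A major its root, scale degree 1, is A.
That chord is spelled A-C#-E.
With the 6 figure the chord is in first inversion; from the bass C# upward in close position it reads C#-E-A.

C# E A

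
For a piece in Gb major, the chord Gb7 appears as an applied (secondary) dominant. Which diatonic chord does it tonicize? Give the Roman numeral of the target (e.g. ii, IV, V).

The chord is a dominant seventh chord on Gb.
A dominant resolves down a perfect fifth: Gb → Cb. In Gb major, Cb is scale degree 4, i.e. IV.

IV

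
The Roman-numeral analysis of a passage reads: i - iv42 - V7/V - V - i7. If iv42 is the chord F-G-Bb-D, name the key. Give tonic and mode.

iv42 is given as F-G-Bb-D — a minor seventh chord with root G.
Counting down 3 scale steps from G places the tonic on D; a minor seventh chord on degree 4 is diatonic only in minor.

D minor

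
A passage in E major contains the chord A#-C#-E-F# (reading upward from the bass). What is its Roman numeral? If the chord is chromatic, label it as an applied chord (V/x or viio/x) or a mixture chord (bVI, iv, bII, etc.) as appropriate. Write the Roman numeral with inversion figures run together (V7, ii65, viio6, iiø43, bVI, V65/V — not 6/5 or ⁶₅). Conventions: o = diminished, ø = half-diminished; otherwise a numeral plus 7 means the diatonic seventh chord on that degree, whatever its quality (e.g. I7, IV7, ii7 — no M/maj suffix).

V65/V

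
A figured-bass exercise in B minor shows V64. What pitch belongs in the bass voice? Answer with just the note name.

V in B minor has root F#; the chord is F#-A#-C#.
The figure 64 means second inversion — the fifth is in the bass.

C#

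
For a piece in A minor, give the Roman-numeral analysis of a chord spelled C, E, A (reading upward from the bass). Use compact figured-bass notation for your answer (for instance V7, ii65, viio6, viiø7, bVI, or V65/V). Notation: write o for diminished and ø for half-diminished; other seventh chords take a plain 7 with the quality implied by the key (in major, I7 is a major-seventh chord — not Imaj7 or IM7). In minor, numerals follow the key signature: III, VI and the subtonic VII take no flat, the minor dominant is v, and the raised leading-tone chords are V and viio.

i6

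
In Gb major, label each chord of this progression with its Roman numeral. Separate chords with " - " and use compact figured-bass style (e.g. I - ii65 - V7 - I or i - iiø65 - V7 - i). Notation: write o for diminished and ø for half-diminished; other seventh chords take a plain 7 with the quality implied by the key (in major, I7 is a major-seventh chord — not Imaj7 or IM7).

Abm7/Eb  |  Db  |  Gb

Abm7/Eb: root Ab is the supertonic; minor seventh chord there is ii43.
Db: major triad on Db = scale degree 5 → V.
Gb: root Gb is the tonic; major triad there is I.

ii43 - V - I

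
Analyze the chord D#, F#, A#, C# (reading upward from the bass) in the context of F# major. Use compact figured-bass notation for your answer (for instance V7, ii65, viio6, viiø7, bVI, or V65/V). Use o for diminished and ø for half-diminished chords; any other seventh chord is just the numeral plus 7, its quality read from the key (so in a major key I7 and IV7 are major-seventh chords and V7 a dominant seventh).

vi7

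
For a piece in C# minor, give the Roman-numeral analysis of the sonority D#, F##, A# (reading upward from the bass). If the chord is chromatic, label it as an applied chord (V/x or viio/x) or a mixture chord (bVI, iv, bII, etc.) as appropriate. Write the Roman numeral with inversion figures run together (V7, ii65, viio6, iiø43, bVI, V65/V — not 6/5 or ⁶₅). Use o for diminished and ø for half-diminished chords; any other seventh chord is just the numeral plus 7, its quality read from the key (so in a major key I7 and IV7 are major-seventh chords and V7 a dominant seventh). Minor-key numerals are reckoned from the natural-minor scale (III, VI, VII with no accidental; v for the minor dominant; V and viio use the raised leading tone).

V/V

Stacked in thirds the chord is D#-F##-A#: a major triad on D#.
D# is not a diatonic chord root with this quality in C# minor, but it lies a perfect fifth above G# (V), so the chord functions as an applied dominant of V.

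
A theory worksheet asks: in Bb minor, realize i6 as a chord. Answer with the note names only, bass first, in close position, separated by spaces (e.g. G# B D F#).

Db F Bb

In Bb minor, the first degree is Bb, and the diatonic chord built there is a minor triad.
That chord is spelled Bb-Db-F.
With the 6 figure the chord is in first inversion; from the bass Db upward in close position it reads Db-F-Bb.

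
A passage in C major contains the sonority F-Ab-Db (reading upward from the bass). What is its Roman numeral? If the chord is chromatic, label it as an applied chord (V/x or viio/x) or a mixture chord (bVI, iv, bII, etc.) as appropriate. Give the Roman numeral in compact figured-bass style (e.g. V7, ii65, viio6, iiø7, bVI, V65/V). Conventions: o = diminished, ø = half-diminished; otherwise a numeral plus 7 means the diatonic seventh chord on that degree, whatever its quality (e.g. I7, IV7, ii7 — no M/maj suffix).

Stacked in thirds the chord is Db-F-Ab: a major triad on Db.
Db is the lowered second degree of C major (diatonic 2 would be D). This is the Neapolitan sixth — a major triad on the lowered second degree, here in its customary first inversion.
With F in the bass the chord is in first inversion, so the figured bass is 6.

bII6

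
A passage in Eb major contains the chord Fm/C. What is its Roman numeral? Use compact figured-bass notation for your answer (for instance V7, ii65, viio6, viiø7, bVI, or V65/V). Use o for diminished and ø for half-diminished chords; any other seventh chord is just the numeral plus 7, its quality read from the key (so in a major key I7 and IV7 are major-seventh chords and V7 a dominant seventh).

The pitches F-Ab-C form a minor triad rooted on F.
F is scale degree 2 in Eb major, and a minor triad on that degree is written ii.
With C in the bass the chord is in second inversion, so the figured bass is 64.

ii64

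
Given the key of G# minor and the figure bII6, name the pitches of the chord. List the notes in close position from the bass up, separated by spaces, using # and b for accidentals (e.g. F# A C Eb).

C# E A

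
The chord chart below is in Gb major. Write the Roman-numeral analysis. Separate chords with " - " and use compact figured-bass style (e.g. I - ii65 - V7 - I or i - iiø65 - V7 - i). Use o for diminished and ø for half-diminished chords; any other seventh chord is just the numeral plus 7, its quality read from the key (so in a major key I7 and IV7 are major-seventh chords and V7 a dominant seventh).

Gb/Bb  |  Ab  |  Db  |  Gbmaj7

I6 - V/V - V - I7

Gb/Bb has root Gb, degree 1 in Gb major, so I6.
Ab is the secondary dominant of V (major triad on Ab): V/V.
Db: root Db is the dominant; major triad there is V.
Gbmaj7 has root Gb, degree 1 in Gb major, so I7.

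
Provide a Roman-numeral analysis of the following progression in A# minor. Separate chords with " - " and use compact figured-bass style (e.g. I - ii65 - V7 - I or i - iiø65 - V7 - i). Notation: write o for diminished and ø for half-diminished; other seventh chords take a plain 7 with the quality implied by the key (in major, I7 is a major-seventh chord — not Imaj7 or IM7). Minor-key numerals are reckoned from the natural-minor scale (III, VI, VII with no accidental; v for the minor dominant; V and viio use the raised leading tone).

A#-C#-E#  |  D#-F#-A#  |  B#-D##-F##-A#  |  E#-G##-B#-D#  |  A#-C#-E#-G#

i - iv - V7/V - V7 - i7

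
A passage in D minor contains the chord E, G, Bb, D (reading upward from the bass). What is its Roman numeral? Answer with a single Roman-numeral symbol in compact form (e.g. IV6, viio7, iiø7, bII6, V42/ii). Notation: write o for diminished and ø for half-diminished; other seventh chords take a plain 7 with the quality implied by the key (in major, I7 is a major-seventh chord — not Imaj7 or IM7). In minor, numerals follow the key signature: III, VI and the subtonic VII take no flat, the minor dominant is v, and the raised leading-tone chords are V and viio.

iiø7

The pitches E-G-Bb-D form a half-diminished seventh chord rooted on E.
E is scale degree 2 in D minor, and a half-diminished seventh chord on that degree is written iiø7.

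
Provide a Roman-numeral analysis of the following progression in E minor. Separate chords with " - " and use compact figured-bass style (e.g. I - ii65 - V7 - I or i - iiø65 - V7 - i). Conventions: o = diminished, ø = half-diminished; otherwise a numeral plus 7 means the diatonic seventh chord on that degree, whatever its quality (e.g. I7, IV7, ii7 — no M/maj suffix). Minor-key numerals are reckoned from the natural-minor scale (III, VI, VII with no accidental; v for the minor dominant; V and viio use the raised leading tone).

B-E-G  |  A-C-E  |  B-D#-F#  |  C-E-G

i64 - iv - V - VI

B-E-G has root E, degree 1 in E minor, so i64.
A-C-E: root A is the subdominant; minor triad there is iv.
B-D#-F# has root B, degree 5 in E minor, so V.
C-E-G has root C, degree 6 in E minor, so VI.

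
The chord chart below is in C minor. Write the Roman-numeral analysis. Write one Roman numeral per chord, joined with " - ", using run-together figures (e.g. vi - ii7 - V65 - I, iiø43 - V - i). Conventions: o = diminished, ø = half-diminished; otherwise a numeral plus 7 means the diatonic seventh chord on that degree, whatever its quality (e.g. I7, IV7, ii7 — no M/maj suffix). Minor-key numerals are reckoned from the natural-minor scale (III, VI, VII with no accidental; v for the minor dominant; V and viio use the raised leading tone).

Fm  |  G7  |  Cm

Fm has root F, degree 4 in C minor, so iv.
G7: dominant seventh chord on G = scale degree 5 → V7.
Cm has root C, degree 1 in C minor, so i.

iv - V7 - i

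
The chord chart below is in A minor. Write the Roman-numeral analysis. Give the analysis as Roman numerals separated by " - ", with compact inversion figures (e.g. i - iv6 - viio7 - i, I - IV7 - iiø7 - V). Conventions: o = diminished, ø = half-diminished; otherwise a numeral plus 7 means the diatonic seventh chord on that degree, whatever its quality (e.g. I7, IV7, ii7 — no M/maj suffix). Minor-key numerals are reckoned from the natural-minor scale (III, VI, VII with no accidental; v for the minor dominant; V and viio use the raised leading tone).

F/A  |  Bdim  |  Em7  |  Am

F/A: major triad on F = scale degree 6 → VI6.
Bdim has root B, degree 2 in A minor, so iio.
Em7: minor seventh chord on E = scale degree 5 → v7.
Am: root A is the tonic; minor triad there is i.

VI6 - iio - v7 - i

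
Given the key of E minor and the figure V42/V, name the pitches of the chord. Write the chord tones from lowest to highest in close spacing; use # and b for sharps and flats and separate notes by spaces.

E F# A# C#

V42/V is a secondary dominant — the dominant seventh of V. V in E minor is B, so the applied chord's root is F#, a perfect fifth above.
Building a dominant seventh chord on F# gives F#-A#-C#-E.
With the 42 figure the chord is in third inversion; from the bass E upward in close position it reads E-F#-A#-C#.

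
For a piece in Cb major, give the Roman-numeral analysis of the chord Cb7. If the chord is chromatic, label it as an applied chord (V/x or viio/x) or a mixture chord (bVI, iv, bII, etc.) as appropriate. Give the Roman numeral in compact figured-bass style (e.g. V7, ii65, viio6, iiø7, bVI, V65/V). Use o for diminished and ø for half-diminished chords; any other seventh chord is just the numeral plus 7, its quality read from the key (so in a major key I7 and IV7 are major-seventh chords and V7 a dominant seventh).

V7/IV

Stacked in thirds the chord is Cb-Eb-Gb-Bbb: a dominant seventh chord on Cb.
Cb is not a diatonic chord root with this quality in Cb major, but it lies a perfect fifth above Fb (IV), so the chord functions as an applied dominant of IV.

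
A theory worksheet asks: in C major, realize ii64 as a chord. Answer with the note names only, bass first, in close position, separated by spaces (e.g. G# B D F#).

In C major, the second degree is D, and the diatonic chord built there is a minor triad.
Stacking thirds from D gives D-F-A.
The figured bass 64 indicates second inversion, placing the fifth (A) in the bass: A-D-F.

A D F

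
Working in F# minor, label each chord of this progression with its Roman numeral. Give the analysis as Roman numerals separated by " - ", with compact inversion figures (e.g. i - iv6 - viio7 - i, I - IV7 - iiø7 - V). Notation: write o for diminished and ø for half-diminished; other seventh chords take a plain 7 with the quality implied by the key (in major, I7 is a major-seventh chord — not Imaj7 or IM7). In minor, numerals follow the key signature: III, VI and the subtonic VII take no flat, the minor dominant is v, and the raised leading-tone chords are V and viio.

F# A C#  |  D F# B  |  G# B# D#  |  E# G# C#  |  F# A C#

F#-A-C#: root F# is the tonic; minor triad there is i.
D-F#-B has root B, degree 4 in F# minor, so iv6.
G#-B#-D# is the secondary dominant of V (major triad on G#): V/V.
E#-G#-C#: major triad on C# = scale degree 5 → V6.
F#-A-C#: root F# is the tonic; minor triad there is i.

i - iv6 - V/V - V6 - i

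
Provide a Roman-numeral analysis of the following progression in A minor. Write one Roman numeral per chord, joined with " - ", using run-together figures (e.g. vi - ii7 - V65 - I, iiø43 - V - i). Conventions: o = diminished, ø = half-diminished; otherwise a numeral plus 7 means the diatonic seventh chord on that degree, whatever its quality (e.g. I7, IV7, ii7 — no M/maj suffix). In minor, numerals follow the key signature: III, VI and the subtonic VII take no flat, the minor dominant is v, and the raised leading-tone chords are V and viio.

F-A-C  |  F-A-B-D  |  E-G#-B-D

VI - iiø43 - V7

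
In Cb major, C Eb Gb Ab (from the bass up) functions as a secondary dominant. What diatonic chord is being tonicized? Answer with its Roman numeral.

ii

The chord is a dominant seventh chord on Ab.
A dominant resolves down a perfect fifth: Ab → Db. In Cb major, Db is scale degree 2, i.e. ii.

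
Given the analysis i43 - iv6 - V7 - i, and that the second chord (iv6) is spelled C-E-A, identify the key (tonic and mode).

iv6 is given as C-E-A — a minor triad with root A.
Counting down 3 scale steps from A places the tonic on E; a minor triad on degree 4 is diatonic only in minor.

E minor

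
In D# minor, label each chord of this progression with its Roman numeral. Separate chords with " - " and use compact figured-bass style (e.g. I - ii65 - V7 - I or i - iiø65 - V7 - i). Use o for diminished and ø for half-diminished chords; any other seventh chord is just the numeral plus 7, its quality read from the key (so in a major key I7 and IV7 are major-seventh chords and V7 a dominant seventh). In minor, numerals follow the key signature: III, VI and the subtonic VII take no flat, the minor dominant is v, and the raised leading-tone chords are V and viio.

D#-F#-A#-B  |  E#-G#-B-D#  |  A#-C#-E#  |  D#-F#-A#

VI65 - iiø7 - v - i

D#-F#-A#-B: root B is the submediant; major seventh chord there is VI65.
E#-G#-B-D#: root E# is the supertonic; half-diminished seventh chord there is iiø7.
A#-C#-E# has root A#, degree 5 in D# minor, so v.
D#-F#-A# has root D#, degree 1 in D# minor, so i.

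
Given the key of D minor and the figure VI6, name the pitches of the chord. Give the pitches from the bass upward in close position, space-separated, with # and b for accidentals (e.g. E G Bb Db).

The numeral's case and figure indicate a major triad. In D minor its root, the submediant, is Bb.
That chord is spelled Bb-D-F.
With the 6 figure the chord is in first inversion; from the bass D upward in close position it reads D-F-Bb.

D F Bb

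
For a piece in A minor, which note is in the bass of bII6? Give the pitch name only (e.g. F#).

D

bII in A minor has root Bb; the chord is Bb-D-F.
The figure 6 means first inversion — the third is in the bass.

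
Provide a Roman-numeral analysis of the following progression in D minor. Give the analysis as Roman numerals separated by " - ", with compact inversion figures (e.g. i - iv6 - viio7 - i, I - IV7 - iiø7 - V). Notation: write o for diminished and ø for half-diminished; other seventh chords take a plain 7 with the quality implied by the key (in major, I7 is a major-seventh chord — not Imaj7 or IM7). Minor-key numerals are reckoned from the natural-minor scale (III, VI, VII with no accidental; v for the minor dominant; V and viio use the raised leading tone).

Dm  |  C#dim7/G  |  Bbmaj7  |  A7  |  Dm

i - viio43 - VI7 - V7 - i

Dm: minor triad on D = scale degree 1 → i.
C#dim7/G: fully diminished seventh chord on C# = scale degree 7 → viio43.
Bbmaj7: root Bb is the submediant; major seventh chord there is VI7.
A7 has root A, degree 5 in D minor, so V7.
Dm has root D, degree 1 in D minor, so i.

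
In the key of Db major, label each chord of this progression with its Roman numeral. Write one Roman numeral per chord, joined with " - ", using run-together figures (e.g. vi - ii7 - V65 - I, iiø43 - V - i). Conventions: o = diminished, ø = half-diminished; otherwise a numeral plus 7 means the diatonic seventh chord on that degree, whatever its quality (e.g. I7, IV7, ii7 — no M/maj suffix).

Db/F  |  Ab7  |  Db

I6 - V7 - I

Db/F: root Db is the tonic; major triad there is I6.
Ab7 has root Ab, degree 5 in Db major, so V7.
Db has root Db, degree 1 in Db major, so I.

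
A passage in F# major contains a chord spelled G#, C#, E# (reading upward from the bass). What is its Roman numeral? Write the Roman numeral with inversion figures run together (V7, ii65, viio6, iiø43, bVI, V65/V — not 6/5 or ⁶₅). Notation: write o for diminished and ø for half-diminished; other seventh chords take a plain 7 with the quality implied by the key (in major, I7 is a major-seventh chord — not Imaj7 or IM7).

V64

The pitches C#-E#-G# form a major triad rooted on C#.
In F# major, C# is the dominant; the diatonic major triad there is V.
With G# in the bass the chord is in second inversion, so the figured bass is 64.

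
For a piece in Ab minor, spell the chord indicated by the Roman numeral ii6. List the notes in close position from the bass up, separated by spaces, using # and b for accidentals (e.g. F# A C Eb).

Db F Bb

Scale degree 2 in Ab minor is Bb; here the chord built on it is altered to a minor triad. ii6 is the minor supertonic, borrowed from the parallel major (the Dorian ii).
So the chord is Bb-Db-F, a minor triad.
With the 6 figure the chord is in first inversion; from the bass Db upward in close position it reads Db-F-Bb.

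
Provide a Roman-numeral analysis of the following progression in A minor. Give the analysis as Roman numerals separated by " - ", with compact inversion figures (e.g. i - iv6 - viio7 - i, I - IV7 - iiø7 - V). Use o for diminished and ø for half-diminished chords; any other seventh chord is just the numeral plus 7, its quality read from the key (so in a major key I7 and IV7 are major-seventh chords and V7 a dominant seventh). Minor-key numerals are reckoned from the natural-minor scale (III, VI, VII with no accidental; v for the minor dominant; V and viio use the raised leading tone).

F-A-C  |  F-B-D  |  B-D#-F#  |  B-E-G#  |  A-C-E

VI - iio64 - V/V - V64 - i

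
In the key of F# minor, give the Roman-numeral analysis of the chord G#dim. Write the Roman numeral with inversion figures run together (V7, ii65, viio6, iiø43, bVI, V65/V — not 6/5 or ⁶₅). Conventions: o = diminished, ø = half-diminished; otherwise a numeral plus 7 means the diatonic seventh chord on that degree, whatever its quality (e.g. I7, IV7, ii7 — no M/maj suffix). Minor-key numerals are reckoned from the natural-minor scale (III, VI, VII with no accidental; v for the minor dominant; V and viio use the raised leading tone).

The pitches G#-B-D form a diminished triad rooted on G#.
In F# minor, G# is the supertonic; the diatonic diminished triad there is iio.

iio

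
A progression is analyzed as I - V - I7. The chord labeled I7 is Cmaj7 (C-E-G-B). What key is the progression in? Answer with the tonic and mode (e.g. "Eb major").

I7 is given as C-E-G-B — a major seventh chord with root C.
If C is scale degree 1 and the mode makes that degree carry a major seventh chord, the tonic is C and the mode is major.

C major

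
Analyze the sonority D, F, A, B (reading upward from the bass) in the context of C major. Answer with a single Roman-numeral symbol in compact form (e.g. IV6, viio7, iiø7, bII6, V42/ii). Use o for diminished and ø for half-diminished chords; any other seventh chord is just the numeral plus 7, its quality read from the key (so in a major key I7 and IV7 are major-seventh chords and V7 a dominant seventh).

The pitches B-D-F-A form a half-diminished seventh chord rooted on B.
In C major, B is the leading tone; the diatonic half-diminished seventh chord there is viiø7.
With D in the bass the chord is in first inversion, so the figured bass is 65.

viiø65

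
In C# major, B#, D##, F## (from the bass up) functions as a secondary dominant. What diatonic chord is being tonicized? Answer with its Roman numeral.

iii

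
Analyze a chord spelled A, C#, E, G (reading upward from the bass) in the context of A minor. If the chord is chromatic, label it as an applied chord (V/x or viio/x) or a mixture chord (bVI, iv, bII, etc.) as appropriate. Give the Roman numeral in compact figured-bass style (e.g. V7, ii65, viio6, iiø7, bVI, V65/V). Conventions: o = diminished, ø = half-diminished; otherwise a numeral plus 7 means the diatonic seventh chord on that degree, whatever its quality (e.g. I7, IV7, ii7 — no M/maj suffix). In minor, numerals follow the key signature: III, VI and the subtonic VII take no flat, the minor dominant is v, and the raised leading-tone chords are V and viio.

The pitches A-C#-E-G form a dominant seventh chord rooted on A.
A is not a diatonic chord root with this quality in A minor, but it lies a perfect fifth above D (iv), so the chord functions as an applied dominant of iv.

V7/iv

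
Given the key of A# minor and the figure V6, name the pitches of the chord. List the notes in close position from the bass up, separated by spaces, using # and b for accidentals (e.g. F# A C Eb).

In A# minor, the fifth degree is E#. The dominant is major (leading tone raised), so V is a major triad.
Stacking thirds from E# gives E#-G##-B#.
With the 6 figure the chord is in first inversion; from the bass G## upward in close position it reads G##-B#-E#.

G## B# E#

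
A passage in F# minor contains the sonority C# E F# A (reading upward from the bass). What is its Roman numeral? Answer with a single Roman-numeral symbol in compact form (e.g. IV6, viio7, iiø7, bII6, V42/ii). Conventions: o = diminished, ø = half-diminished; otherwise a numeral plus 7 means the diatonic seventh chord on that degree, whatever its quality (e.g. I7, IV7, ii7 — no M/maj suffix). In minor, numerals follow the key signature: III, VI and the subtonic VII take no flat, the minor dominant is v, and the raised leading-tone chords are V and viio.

The pitches F#-A-C#-E form a minor seventh chord rooted on F#.
In F# minor, F# is the tonic; the diatonic minor seventh chord there is i7.
With C# in the bass the chord is in second inversion, so the figured bass is 43.

i43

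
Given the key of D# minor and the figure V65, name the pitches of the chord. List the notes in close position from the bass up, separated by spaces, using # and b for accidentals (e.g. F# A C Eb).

In D# minor, the dominant is A#. The dominant is major (leading tone raised), so V is a dominant seventh chord.
That chord is spelled A#-C##-E#-G#.
The figured bass 65 indicates first inversion, placing the third (C##) in the bass: C##-E#-G#-A#.

C## E# G# A#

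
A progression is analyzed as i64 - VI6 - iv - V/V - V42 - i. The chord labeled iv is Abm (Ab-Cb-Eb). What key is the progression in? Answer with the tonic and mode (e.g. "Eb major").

Eb minor

iv is given as Ab-Cb-Eb — a minor triad with root Ab.
If Ab is scale degree 4 and the mode makes that degree carry a minor triad, the tonic is Eb and the mode is minor.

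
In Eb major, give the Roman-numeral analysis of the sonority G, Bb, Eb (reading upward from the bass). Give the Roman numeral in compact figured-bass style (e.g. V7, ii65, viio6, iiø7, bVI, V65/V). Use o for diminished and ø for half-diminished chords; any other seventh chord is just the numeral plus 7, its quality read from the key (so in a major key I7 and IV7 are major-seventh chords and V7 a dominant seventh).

I6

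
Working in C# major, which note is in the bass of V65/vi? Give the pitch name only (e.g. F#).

G##

The applied chord V65/vi is rooted on E#: E#-G##-B#-D#.
The figure 65 means first inversion — the third is in the bass.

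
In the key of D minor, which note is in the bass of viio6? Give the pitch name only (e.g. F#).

E

viio in D minor has root C#; the chord is C#-E-G.
The figure 6 means first inversion — the third is in the bass.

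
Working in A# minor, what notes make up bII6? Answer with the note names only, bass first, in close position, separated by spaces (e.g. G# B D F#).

Scale degree 2 in A# minor is B#; lowering it a half step gives B. bII6 is the Neapolitan sixth — a major triad on the lowered second degree, here in its customary first inversion.
So the chord is B-D#-F#, a major triad.
With the 6 figure the chord is in first inversion; from the bass D# upward in close position it reads D#-F#-B.

D# F# B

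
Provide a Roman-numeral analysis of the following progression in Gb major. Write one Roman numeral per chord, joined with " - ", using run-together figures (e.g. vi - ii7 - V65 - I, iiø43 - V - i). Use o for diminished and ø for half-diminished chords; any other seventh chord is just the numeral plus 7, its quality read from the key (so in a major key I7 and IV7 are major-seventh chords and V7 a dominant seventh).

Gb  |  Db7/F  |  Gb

I - V65 - I

Gb: major triad on Gb = scale degree 1 → I.
Db7/F: dominant seventh chord on Db = scale degree 5 → V65.
Gb: root Gb is the tonic; major triad there is I.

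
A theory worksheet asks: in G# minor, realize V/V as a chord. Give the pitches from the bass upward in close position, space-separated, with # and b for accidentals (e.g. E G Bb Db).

The slash means an applied dominant: we want the dominant of V. In G# minor, V is D# major, and its dominant is built on A#.
Building a major triad on A# gives A#-C##-E#.

A# C## E#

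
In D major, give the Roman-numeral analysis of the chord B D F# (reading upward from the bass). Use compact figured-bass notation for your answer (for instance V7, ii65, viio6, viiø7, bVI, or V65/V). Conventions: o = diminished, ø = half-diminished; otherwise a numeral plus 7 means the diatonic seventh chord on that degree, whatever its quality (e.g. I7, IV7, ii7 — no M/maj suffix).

Stacked in thirds the chord is B-D-F#: a minor triad on B.
B is scale degree 6 in D major, and a minor triad on that degree is written vi.

vi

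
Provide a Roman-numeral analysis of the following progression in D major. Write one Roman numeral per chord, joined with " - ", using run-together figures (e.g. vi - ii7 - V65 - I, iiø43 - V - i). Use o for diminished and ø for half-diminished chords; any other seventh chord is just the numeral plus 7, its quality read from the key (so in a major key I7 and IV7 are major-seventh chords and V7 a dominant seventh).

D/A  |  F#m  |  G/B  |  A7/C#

D/A has root D, degree 1 in D major, so I64.
F#m: root F# is the mediant; minor triad there is iii.
G/B: root G is the subdominant; major triad there is IV6.
A7/C# has root A, degree 5 in D major, so V65.

I64 - iii - IV6 - V65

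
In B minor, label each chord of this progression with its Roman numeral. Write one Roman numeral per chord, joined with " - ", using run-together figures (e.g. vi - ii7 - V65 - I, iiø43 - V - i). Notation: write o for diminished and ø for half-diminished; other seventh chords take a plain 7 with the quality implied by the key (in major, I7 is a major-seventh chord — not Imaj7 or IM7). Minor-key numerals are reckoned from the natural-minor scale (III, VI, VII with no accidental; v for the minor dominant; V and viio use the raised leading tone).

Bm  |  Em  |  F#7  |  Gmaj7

Bm has root B, degree 1 in B minor, so i.
Em has root E, degree 4 in B minor, so iv.
F#7: dominant seventh chord on F# = scale degree 5 → V7.
Gmaj7 has root G, degree 6 in B minor, so VI7.

i - iv - V7 - VI7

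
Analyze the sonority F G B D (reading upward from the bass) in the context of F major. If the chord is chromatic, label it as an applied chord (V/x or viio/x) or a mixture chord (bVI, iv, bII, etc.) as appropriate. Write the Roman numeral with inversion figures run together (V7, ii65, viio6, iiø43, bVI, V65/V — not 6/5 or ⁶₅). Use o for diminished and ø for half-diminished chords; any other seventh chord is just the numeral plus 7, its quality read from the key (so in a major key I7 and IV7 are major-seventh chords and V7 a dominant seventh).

V42/V

Stacked in thirds the chord is G-B-D-F: a dominant seventh chord on G.
G is not a diatonic chord root with this quality in F major, but it lies a perfect fifth above C (V), so the chord functions as an applied dominant of V.
With F in the bass the chord is in third inversion, so the figured bass is 42.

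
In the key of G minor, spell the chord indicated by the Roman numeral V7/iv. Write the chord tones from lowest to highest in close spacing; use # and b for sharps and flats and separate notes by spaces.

V7/iv is a secondary dominant — the dominant seventh of iv. iv in G minor is C, so the applied chord's root is G, a perfect fifth above.
Building a dominant seventh chord on G gives G-B-D-F.

G B D F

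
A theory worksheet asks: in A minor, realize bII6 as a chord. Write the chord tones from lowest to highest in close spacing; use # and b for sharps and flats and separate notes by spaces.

D F Bb

Scale degree 2 in A minor is B; lowering it a half step gives Bb. bII6 is the Neapolitan sixth — a major triad on the lowered second degree, here in its customary first inversion.
So the chord is Bb-D-F, a major triad.
With the 6 figure the chord is in first inversion; from the bass D upward in close position it reads D-F-Bb.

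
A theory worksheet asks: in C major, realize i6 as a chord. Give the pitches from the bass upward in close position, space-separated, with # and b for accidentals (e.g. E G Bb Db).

Eb G C

i6 is the minor tonic, borrowed from the parallel minor. In C major that root is C.
So the chord is C-Eb-G, a minor triad.
The figured bass 6 indicates first inversion, placing the third (Eb) in the bass: Eb-G-C.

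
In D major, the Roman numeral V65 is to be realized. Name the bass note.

C#

V in D major has root A; the chord is A-C#-E-G.
The figure 65 means first inversion — the third is in the bass.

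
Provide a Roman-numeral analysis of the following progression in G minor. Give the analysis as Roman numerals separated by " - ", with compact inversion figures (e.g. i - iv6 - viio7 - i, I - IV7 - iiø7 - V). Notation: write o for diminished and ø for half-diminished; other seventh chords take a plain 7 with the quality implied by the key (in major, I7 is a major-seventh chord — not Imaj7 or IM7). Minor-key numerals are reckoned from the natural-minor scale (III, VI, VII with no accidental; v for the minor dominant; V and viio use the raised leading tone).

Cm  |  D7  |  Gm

Cm has root C, degree 4 in G minor, so iv.
D7: root D is the dominant; dominant seventh chord there is V7.
Gm has root G, degree 1 in G minor, so i.

iv - V7 - i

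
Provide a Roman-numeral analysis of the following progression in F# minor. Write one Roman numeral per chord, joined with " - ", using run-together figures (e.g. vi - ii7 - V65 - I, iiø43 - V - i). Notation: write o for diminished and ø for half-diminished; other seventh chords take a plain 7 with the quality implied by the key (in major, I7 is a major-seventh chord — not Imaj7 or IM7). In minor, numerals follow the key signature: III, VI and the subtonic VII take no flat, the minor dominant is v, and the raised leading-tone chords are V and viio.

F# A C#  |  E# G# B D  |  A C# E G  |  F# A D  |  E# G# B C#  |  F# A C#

i - viio7 - V7/VI - VI6 - V65 - i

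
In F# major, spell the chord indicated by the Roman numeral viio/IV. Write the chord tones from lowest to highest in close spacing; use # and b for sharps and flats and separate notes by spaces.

viio/IV is a secondary leading-tone chord. The target IV is B in F# major; the applied chord is rooted a semitone below, on A#.
Building a diminished triad on A# gives A#-C#-E.

A# C# E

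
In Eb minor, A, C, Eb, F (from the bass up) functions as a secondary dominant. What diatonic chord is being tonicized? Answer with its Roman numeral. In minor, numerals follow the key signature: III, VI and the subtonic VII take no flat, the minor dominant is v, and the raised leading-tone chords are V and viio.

V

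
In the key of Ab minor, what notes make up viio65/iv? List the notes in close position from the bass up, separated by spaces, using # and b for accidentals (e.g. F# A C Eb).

The slash marks an applied leading-tone chord: viio of iv. In Ab minor, iv is Db, so the leading tone to it is C, a half step below.
Building a fully diminished seventh chord on C gives C-Eb-Gb-Bbb.
With the 65 figure the chord is in first inversion; from the bass Eb upward in close position it reads Eb-Gb-Bbb-C.

Eb Gb Bbb C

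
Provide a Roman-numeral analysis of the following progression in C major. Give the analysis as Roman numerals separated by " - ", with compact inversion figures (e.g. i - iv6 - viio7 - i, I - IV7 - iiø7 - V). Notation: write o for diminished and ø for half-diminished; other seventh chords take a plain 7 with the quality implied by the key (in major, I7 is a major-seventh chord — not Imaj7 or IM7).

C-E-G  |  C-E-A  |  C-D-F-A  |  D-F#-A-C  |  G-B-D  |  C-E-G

I - vi6 - ii42 - V7/V - V - I

C-E-G has root C, degree 1 in C major, so I.
C-E-A: minor triad on A = scale degree 6 → vi6.
C-D-F-A has root D, degree 2 in C major, so ii42.
D-F#-A-C: a dominant seventh chord on D, the applied dominant of V → V7/V.
G-B-D has root G, degree 5 in C major, so V.
C-E-G has root C, degree 1 in C major, so I.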